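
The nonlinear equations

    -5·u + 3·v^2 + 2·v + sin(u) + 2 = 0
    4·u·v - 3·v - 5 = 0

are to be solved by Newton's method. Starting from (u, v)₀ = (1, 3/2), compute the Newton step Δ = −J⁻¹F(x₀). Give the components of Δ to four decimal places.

At (1, 3/2): F = (7.591471, -3.5000).
Jacobian J = [[cos(u) - 5, 6·v + 2], [4·v, 4·u - 3]].
At the point, J = [[-4.459698, 11.0000], [6.0000, 1.0000]] (det J = -70.459698).
Solving J·Δ = −F gives Δ = (0.6542, -0.4249).

(0.6542, -0.4249)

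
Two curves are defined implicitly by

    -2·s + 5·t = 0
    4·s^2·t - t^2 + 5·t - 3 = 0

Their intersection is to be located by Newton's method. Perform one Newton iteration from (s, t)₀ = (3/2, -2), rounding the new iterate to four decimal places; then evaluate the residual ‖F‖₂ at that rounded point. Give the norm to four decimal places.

At (3/2, -2): F = (-13.0000, -35.0000).
Jacobian J = [[-2, 5], [8·s·t, 4·s^2 - 2·t + 5]].
At the point, J = [[-2.0000, 5.0000], [-24.0000, 18.0000]] (det J = 84.0000).
Solving J·Δ = −F gives Δ = (0.7024, 2.8810).
Then the next iterate is (s, t)₁ = (2.2024, 0.8810).
Re-evaluating at (2.2024, 0.8810): F = (0.0002, 17.722233), so ‖F‖₂ = 17.7222.

17.7222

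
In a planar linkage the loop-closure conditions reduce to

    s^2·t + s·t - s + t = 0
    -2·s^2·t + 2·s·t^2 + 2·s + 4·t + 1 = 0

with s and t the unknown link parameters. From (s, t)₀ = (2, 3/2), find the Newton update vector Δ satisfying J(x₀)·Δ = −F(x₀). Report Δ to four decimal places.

At (2, 3/2): F = (8.5000, 8.0000).
Jacobian J = [[2·s·t + t - 1, s^2 + s + 1], [-4·s·t + 2·t^2 + 2, -2·s^2 + 4·s·t + 4]].
At the point, J = [[6.5000, 7.0000], [-5.5000, 8.0000]] (det J = 90.5000).
Solving J·Δ = −F gives Δ = (-0.1326, -1.0912).

(-0.1326, -1.0912)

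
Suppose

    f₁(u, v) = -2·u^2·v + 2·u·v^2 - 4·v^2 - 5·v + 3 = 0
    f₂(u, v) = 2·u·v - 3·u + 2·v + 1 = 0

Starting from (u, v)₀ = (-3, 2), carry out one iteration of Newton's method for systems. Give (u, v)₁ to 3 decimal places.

(4.046, 4.262)

At (-3, 2): F = (-83.000, 2.000).
Jacobian J = [[-4·u·v + 2·v^2, -2·u^2 + 4·u·v - 8·v - 5], [2·v - 3, 2·u + 2]].
At the point, J = [[32.000, -63.000], [1.000, -4.000]] (det J = -65.000).
Solving J·Δ = −F gives Δ = (7.046, 2.262).
Then the next iterate is (u, v)₁ = (4.046, 4.262).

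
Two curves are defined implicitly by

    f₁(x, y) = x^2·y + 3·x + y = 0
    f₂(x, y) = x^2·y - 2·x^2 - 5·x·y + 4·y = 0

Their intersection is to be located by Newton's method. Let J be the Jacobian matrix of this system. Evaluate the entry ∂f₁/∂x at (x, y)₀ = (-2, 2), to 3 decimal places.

-5.000

∂f₁/∂x = 2·x·y + 3.
At (-2, 2) this is -5.000.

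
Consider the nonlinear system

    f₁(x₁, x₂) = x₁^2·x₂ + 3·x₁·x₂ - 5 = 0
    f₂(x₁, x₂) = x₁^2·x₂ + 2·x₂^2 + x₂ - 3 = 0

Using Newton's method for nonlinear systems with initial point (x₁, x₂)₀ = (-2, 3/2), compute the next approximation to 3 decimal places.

At (-2, 3/2): F = (-8.000, 9.000).
Jacobian J = [[2·x₁·x₂ + 3·x₂, x₁^2 + 3·x₁], [2·x₁·x₂, x₁^2 + 4·x₂ + 1]].
At the point, J = [[-1.500, -2.000], [-6.000, 11.000]] (det J = -28.500).
Solving J·Δ = −F gives Δ = (-2.456, -2.158).
Then the next iterate is (x₁, x₂)₁ = (-4.456, -0.658).

(-4.456, -0.658)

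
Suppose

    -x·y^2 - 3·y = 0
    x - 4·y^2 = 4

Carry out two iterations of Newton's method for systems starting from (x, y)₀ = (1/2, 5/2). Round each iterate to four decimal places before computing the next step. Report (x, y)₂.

(-0.0021, 0.0520)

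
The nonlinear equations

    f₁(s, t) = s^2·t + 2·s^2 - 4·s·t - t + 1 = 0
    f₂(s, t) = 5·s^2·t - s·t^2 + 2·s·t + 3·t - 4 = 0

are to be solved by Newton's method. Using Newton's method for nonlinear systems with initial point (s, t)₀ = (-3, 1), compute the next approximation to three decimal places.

(-0.790, 1.481)

At (-3, 1): F = (39.000, 41.000).
Jacobian J = [[2·s·t + 4·s - 4·t, s^2 - 4·s - 1], [10·s·t - t^2 + 2·t, 5·s^2 - 2·s·t + 2·s + 3]].
At the point, J = [[-22.000, 20.000], [-29.000, 48.000]] (det J = -476.000).
Solving J·Δ = −F gives Δ = (2.210, 0.481).
Then the next iterate is (s, t)₁ = (-0.790, 1.481).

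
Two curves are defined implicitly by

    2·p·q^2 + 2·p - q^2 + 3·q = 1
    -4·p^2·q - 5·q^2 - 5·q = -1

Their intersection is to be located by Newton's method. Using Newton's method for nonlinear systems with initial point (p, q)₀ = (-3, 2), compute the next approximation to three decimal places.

(-1.719, 1.353)

At (-3, 2): F = (-29.000, -101.000).
Jacobian J = [[2·q^2 + 2, 4·p·q - 2·q + 3], [-8·p·q, -4·p^2 - 10·q - 5]].
At the point, J = [[10.000, -25.000], [48.000, -61.000]] (det J = 590.000).
Solving J·Δ = −F gives Δ = (1.281, -0.647).
Then the next iterate is (p, q)₁ = (-1.719, 1.353).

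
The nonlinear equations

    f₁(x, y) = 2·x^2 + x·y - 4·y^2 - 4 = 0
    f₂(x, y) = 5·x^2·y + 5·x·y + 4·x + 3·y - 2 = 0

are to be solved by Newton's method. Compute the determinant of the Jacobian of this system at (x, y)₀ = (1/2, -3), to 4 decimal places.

630.2500

J = [[4·x + y, x - 8·y], [10·x·y + 5·y + 4, 5·x^2 + 5·x + 3]].
At the point, J = [[-1.0000, 24.5000], [-26.0000, 6.7500]].
det J = 630.2500.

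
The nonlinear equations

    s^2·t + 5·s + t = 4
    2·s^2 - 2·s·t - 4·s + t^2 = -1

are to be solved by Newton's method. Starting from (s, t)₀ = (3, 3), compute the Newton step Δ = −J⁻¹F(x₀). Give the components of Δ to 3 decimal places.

(1.000, -6.400)

At (3, 3): F = (41.000, -2.000).
Jacobian J = [[2·s·t + 5, s^2 + 1], [4·s - 2·t - 4, -2·s + 2·t]].
At the point, J = [[23.000, 10.000], [2.000, 0.000]] (det J = -20.000).
Solving J·Δ = −F gives Δ = (1.000, -6.400).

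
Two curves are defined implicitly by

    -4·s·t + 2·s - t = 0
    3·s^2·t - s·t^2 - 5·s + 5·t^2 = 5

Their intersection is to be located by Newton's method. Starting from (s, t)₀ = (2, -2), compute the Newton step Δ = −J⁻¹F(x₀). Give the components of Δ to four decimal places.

At (2, -2): F = (22.0000, -27.0000).
Jacobian J = [[-4·t + 2, -4·s - 1], [6·s·t - t^2 - 5, 3·s^2 - 2·s·t + 10·t]].
At the point, J = [[10.0000, -9.0000], [-33.0000, 0.0000]] (det J = -297.0000).
Solving J·Δ = −F gives Δ = (-0.8182, 1.5354).

(-0.8182, 1.5354)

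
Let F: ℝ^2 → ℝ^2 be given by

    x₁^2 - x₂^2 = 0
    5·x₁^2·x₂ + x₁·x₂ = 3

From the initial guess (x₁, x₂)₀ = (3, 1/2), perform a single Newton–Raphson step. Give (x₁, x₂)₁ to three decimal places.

(1.547, 0.532)

At (3, 1/2): F = (8.750, 21.000).
Jacobian J = [[2·x₁, -2·x₂], [10·x₁·x₂ + x₂, 5·x₁^2 + x₁]].
At the point, J = [[6.000, -1.000], [15.500, 48.000]] (det J = 303.500).
Solving J·Δ = −F gives Δ = (-1.453, 0.032).
Then the next iterate is (x₁, x₂)₁ = (1.547, 0.532).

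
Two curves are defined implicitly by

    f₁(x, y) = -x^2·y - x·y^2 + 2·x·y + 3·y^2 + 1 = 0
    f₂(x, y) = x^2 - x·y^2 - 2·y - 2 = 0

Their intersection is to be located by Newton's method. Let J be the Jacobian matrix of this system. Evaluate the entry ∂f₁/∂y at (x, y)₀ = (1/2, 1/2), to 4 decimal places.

∂f₁/∂y = -x^2 - 2·x·y + 2·x + 6·y.
At (1/2, 1/2) this is 3.2500.

3.2500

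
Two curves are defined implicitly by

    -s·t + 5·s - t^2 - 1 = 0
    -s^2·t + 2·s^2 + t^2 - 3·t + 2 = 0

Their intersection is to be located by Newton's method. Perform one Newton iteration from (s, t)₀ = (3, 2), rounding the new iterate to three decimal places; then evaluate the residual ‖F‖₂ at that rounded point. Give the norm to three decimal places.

0.001

At (3, 2): F = (4.000, 0.000).
Jacobian J = [[-t + 5, -s - 2·t], [-2·s·t + 4·s, -s^2 + 2·t - 3]].
At the point, J = [[3.000, -7.000], [0.000, -8.000]] (det J = -24.000).
Solving J·Δ = −F gives Δ = (-1.333, 0.000).
Then the next iterate is (s, t)₁ = (1.667, 2.000).
Re-evaluating at (1.667, 2.000): F = (0.001, 0.000), so ‖F‖₂ = 0.001.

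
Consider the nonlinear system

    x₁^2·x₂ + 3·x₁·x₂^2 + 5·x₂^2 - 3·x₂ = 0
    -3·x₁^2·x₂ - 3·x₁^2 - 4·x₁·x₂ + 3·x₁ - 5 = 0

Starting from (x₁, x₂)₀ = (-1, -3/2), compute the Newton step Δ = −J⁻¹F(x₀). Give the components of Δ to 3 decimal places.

At (-1, -3/2): F = (7.500, -12.500).
Jacobian J = [[2·x₁·x₂ + 3·x₂^2, x₁^2 + 6·x₁·x₂ + 10·x₂ - 3], [-6·x₁·x₂ - 6·x₁ - 4·x₂ + 3, -3·x₁^2 - 4·x₁]].
At the point, J = [[9.750, -8.000], [6.000, 1.000]] (det J = 57.750).
Solving J·Δ = −F gives Δ = (1.602, 2.890).

(1.602, 2.890)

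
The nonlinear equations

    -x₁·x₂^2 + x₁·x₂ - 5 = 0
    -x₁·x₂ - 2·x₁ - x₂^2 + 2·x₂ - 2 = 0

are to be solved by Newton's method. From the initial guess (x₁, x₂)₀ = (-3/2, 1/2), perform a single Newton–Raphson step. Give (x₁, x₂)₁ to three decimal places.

(20.000, 21.000)

At (-3/2, 1/2): F = (-5.375, 2.500).
Jacobian J = [[-x₂^2 + x₂, -2·x₁·x₂ + x₁], [-x₂ - 2, -x₁ - 2·x₂ + 2]].
At the point, J = [[0.250, 0.000], [-2.500, 2.500]] (det J = 0.625).
Solving J·Δ = −F gives Δ = (21.500, 20.500).
Then the next iterate is (x₁, x₂)₁ = (20.000, 21.000).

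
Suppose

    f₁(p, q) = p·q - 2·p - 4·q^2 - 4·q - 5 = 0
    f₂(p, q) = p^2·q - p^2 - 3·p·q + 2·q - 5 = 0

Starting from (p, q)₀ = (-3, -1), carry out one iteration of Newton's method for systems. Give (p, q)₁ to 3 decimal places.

(-1.480, -0.440)

At (-3, -1): F = (4.000, -34.000).
Jacobian J = [[q - 2, p - 8·q - 4], [2·p·q - 2·p - 3·q, p^2 - 3·p + 2]].
At the point, J = [[-3.000, 1.000], [15.000, 20.000]] (det J = -75.000).
Solving J·Δ = −F gives Δ = (1.520, 0.560).
Then the next iterate is (p, q)₁ = (-1.480, -0.440).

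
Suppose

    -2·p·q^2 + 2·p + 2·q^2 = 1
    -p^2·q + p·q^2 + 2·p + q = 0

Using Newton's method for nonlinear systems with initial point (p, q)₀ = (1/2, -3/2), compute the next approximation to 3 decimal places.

At (1/2, -3/2): F = (2.250, 1.000).
Jacobian J = [[-2·q^2 + 2, -4·p·q + 4·q], [-2·p·q + q^2 + 2, -p^2 + 2·p·q + 1]].
At the point, J = [[-2.500, -3.000], [5.750, -0.750]] (det J = 19.125).
Solving J·Δ = −F gives Δ = (-0.069, 0.807).
Then the next iterate is (p, q)₁ = (0.431, -0.693).

(0.431, -0.693)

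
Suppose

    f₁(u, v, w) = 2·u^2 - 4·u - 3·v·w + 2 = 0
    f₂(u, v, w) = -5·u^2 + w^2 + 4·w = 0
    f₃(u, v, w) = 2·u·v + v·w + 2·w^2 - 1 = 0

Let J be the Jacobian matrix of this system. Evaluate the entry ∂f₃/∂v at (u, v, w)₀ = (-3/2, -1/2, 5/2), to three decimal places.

-0.500

∂f₃/∂v = 2·u + w.
At (-3/2, -1/2, 5/2) this is -0.500.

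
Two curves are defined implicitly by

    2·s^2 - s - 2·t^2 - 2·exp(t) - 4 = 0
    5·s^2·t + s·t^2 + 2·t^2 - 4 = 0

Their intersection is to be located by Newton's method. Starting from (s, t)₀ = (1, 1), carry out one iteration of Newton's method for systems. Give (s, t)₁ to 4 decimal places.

At (1, 1): F = (-10.436564, 4.0000).
Jacobian J = [[4·s - 1, -4·t - 2·exp(t)], [10·s·t + t^2, 5·s^2 + 2·s·t + 4·t]].
At the point, J = [[3.0000, -9.436564], [11.0000, 11.0000]] (det J = 136.802200).
Solving J·Δ = −F gives Δ = (0.5633, -0.9269).
Then the next iterate is (s, t)₁ = (1.5633, 0.0731).

(1.5633, 0.0731)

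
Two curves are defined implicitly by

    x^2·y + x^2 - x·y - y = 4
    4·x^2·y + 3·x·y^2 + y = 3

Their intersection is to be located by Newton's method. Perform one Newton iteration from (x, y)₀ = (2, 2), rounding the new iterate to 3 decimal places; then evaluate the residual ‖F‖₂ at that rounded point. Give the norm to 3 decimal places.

11.839

At (2, 2): F = (2.000, 55.000).
Jacobian J = [[2·x·y + 2·x - y, x^2 - x - 1], [8·x·y + 3·y^2, 4·x^2 + 6·x·y + 1]].
At the point, J = [[10.000, 1.000], [44.000, 41.000]] (det J = 366.000).
Solving J·Δ = −F gives Δ = (-0.074, -1.262).
Then the next iterate is (x, y)₁ = (1.926, 0.738).
Re-evaluating at (1.926, 0.738): F = (0.28768, 11.83533), so ‖F‖₂ = 11.839.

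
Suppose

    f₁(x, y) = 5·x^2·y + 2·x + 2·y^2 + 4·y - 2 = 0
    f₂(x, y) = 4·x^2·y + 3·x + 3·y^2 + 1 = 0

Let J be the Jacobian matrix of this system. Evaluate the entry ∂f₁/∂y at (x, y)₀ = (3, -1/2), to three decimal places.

∂f₁/∂y = 5·x^2 + 4·y + 4.
At (3, -1/2) this is 47.000.

47.000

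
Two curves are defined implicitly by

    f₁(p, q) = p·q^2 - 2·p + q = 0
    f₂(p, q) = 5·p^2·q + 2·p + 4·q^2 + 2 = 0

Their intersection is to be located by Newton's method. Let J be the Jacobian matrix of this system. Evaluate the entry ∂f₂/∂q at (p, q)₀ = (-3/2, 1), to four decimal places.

19.2500

∂f₂/∂q = 5·p^2 + 8·q.
At (-3/2, 1) this is 19.2500.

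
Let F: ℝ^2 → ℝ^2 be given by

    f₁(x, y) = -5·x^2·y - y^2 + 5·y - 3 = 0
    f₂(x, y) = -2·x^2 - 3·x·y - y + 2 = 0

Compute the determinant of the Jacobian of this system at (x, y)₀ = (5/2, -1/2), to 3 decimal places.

J = [[-10·x·y, -5·x^2 - 2·y + 5], [-4·x - 3·y, -3·x - 1]].
At the point, J = [[12.500, -25.250], [-8.500, -8.500]].
det J = -320.875.

-320.875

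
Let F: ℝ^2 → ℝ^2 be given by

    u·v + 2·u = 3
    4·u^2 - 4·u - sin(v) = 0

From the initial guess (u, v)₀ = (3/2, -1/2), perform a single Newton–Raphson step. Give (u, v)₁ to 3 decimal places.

At (3/2, -1/2): F = (-0.750, 3.47943).
Jacobian J = [[v + 2, u], [8·u - 4, -cos(v)]].
At the point, J = [[1.500, 1.500], [8.000, -0.87758]] (det J = -13.31637).
Solving J·Δ = −F gives Δ = (-0.343, 0.843).
Then the next iterate is (u, v)₁ = (1.157, 0.343).

(1.157, 0.343)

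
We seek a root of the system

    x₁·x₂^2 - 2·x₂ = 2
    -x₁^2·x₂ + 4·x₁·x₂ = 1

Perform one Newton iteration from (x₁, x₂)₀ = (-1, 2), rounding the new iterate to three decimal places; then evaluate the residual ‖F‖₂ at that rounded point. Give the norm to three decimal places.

4.275

At (-1, 2): F = (-10.000, -11.000).
Jacobian J = [[x₂^2, 2·x₁·x₂ - 2], [-2·x₁·x₂ + 4·x₂, -x₁^2 + 4·x₁]].
At the point, J = [[4.000, -6.000], [12.000, -5.000]] (det J = 52.000).
Solving J·Δ = −F gives Δ = (0.308, -1.462).
Then the next iterate is (x₁, x₂)₁ = (-0.692, 0.538).
Re-evaluating at (-0.692, 0.538): F = (-3.27630, -2.74681), so ‖F‖₂ = 4.275.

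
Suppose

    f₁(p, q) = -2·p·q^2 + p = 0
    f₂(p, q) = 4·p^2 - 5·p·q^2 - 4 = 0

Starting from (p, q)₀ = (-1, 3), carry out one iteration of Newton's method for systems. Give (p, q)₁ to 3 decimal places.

(-0.762, 1.921)

At (-1, 3): F = (17.000, 45.000).
Jacobian J = [[-2·q^2 + 1, -4·p·q], [8·p - 5·q^2, -10·p·q]].
At the point, J = [[-17.000, 12.000], [-53.000, 30.000]] (det J = 126.000).
Solving J·Δ = −F gives Δ = (0.238, -1.079).
Then the next iterate is (p, q)₁ = (-0.762, 1.921).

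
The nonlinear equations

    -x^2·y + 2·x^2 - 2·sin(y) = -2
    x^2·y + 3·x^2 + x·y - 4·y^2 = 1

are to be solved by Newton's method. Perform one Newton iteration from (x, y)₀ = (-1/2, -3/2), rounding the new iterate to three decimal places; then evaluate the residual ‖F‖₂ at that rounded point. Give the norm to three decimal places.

At (-1/2, -3/2): F = (4.86999, -8.875).
Jacobian J = [[-2·x·y + 4·x, -x^2 - 2·cos(y)], [2·x·y + 6·x + y, x^2 + x - 8·y]].
At the point, J = [[-3.500, -0.39147], [-3.000, 11.750]] (det J = -42.29942).
Solving J·Δ = −F gives Δ = (1.271, 1.080).
Then the next iterate is (x, y)₁ = (0.771, -0.420).
Re-evaluating at (0.771, -0.420): F = (4.25407, -0.49576), so ‖F‖₂ = 4.283.

4.283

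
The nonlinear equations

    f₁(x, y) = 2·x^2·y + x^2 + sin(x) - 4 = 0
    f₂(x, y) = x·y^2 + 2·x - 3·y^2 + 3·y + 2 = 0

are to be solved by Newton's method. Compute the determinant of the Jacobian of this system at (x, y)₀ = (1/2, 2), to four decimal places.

-44.1431

J = [[4·x·y + 2·x + cos(x), 2·x^2], [y^2 + 2, 2·x·y - 6·y + 3]].
At the point, J = [[5.877583, 0.5000], [6.0000, -7.0000]].
det J = -44.1431.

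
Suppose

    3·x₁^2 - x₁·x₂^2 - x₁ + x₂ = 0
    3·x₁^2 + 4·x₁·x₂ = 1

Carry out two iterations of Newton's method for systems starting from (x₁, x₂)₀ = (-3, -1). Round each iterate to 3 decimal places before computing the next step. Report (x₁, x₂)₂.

(-0.716, -0.522)

At (-3, -1): F = (32.000, 38.000).
Jacobian J = [[6·x₁ - x₂^2 - 1, -2·x₁·x₂ + 1], [6·x₁ + 4·x₂, 4·x₁]].
At the point, J = [[-20.000, -5.000], [-22.000, -12.000]] (det J = 130.000).
Solving J·Δ = −F gives Δ = (1.492, 0.431).
Then the next iterate is (x₁, x₂)₁ = (-1.508, -0.569).
Round to (-1.508, -0.569) and repeat: F = (8.24942, 9.25440), J = [[-10.37176, -0.71610], [-11.324, -6.032]].
Δ = (0.792, 0.047), so (x₁, x₂)₂ = (-0.716, -0.522).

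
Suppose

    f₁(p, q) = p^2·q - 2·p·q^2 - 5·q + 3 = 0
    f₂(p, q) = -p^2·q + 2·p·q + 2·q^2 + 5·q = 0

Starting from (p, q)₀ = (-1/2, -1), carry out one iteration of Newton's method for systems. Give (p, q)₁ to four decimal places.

(-1.2000, 0.4000)

At (-1/2, -1): F = (8.7500, -1.7500).
Jacobian J = [[2·p·q - 2·q^2, p^2 - 4·p·q - 5], [-2·p·q + 2·q, -p^2 + 2·p + 4·q + 5]].
At the point, J = [[-1.0000, -6.7500], [-3.0000, -0.2500]] (det J = -20.0000).
Solving J·Δ = −F gives Δ = (-0.7000, 1.4000).
Then the next iterate is (p, q)₁ = (-1.2000, 0.4000).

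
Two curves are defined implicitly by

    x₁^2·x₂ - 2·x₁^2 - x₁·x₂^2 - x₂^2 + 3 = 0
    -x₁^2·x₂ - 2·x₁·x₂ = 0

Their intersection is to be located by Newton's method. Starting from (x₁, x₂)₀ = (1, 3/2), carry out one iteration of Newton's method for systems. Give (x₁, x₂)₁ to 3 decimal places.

At (1, 3/2): F = (-2.000, -4.500).
Jacobian J = [[2·x₁·x₂ - 4·x₁ - x₂^2, x₁^2 - 2·x₁·x₂ - 2·x₂], [-2·x₁·x₂ - 2·x₂, -x₁^2 - 2·x₁]].
At the point, J = [[-3.250, -5.000], [-6.000, -3.000]] (det J = -20.250).
Solving J·Δ = −F gives Δ = (-0.815, 0.130).
Then the next iterate is (x₁, x₂)₁ = (0.185, 1.630).

(0.185, 1.630)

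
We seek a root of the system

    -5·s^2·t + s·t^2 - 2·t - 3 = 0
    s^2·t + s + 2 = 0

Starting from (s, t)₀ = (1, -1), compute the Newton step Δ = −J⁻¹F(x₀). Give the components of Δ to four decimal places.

At (1, -1): F = (5.0000, 2.0000).
Jacobian J = [[-10·s·t + t^2, -5·s^2 + 2·s·t - 2], [2·s·t + 1, s^2]].
At the point, J = [[11.0000, -9.0000], [-1.0000, 1.0000]] (det J = 2.0000).
Solving J·Δ = −F gives Δ = (-11.5000, -13.5000).

(-11.5000, -13.5000)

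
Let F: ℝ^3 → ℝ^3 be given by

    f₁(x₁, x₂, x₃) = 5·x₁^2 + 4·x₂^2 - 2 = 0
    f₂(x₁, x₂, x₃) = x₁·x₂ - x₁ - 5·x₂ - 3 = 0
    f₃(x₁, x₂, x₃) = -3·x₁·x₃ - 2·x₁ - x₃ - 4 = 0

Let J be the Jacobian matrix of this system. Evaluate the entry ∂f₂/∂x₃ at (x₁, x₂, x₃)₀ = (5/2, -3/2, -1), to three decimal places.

∂f₂/∂x₃ = 0.
At (5/2, -3/2, -1) this is 0.000.

0.000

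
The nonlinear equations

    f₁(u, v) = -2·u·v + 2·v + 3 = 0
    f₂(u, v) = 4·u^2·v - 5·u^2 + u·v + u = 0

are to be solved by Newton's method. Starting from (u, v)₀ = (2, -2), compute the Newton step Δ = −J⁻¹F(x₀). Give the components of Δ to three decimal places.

(0.529, 4.559)

At (2, -2): F = (7.000, -54.000).
Jacobian J = [[-2·v, -2·u + 2], [8·u·v - 10·u + v + 1, 4·u^2 + u]].
At the point, J = [[4.000, -2.000], [-53.000, 18.000]] (det J = -34.000).
Solving J·Δ = −F gives Δ = (0.529, 4.559).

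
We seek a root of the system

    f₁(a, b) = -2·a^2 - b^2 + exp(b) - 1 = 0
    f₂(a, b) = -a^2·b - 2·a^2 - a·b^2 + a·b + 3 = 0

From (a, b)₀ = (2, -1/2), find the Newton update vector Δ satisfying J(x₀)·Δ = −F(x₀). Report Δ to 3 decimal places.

At (2, -1/2): F = (-8.64347, -4.500).
Jacobian J = [[-4·a, -2·b + exp(b)], [-2·a·b - 4·a - b^2 + b, -a^2 - 2·a·b + a]].
At the point, J = [[-8.000, 1.60653], [-6.750, 0.000]] (det J = 10.84408).
Solving J·Δ = −F gives Δ = (-0.667, 2.060).

(-0.667, 2.060)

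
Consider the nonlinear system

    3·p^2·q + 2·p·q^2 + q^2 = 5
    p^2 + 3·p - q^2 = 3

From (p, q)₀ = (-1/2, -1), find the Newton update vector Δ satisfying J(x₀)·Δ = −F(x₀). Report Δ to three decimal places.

(0.890, 1.735)

At (-1/2, -1): F = (-5.750, -5.250).
Jacobian J = [[6·p·q + 2·q^2, 3·p^2 + 4·p·q + 2·q], [2·p + 3, -2·q]].
At the point, J = [[5.000, 0.750], [2.000, 2.000]] (det J = 8.500).
Solving J·Δ = −F gives Δ = (0.890, 1.735).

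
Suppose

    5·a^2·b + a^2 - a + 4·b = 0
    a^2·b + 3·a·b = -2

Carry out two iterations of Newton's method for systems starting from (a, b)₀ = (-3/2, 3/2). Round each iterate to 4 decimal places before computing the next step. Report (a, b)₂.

(0.9860, 2.2636)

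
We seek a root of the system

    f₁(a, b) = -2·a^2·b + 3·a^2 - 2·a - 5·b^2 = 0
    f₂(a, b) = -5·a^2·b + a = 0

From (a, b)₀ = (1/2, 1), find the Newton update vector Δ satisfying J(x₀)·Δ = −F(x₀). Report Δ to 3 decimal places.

At (1/2, 1): F = (-5.750, -0.750).
Jacobian J = [[-4·a·b + 6·a - 2, -2·a^2 - 10·b], [-10·a·b + 1, -5·a^2]].
At the point, J = [[-1.000, -10.500], [-4.000, -1.250]] (det J = -40.750).
Solving J·Δ = −F gives Δ = (-0.017, -0.546).

(-0.017, -0.546)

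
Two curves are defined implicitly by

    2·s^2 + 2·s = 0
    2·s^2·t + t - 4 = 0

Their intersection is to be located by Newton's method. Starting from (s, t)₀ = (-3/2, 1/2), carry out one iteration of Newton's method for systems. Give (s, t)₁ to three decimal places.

At (-3/2, 1/2): F = (1.500, -1.250).
Jacobian J = [[4·s + 2, 0], [4·s·t, 2·s^2 + 1]].
At the point, J = [[-4.000, 0.000], [-3.000, 5.500]] (det J = -22.000).
Solving J·Δ = −F gives Δ = (0.375, 0.432).
Then the next iterate is (s, t)₁ = (-1.125, 0.932).

(-1.125, 0.932)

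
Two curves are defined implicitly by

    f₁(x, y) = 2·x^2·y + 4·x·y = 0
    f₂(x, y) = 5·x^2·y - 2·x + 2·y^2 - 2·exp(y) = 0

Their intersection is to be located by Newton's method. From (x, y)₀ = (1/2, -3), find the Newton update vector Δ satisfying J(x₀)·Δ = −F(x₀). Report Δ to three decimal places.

At (1/2, -3): F = (-7.500, 13.15043).
Jacobian J = [[4·x·y + 4·y, 2·x^2 + 4·x], [10·x·y - 2, 5·x^2 + 4·y - 2·exp(y)]].
At the point, J = [[-18.000, 2.500], [-17.000, -10.84957]] (det J = 237.79233).
Solving J·Δ = −F gives Δ = (-0.204, 1.532).

(-0.204, 1.532)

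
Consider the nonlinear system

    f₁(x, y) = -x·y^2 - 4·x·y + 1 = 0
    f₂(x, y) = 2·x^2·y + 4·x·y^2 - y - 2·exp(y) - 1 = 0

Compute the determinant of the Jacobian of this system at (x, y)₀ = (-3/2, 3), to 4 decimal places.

J = [[-y^2 - 4·y, -2·x·y - 4·x], [4·x·y + 4·y^2, 2·x^2 + 8·x·y - 2·exp(y) - 1]].
At the point, J = [[-21.0000, 15.0000], [18.0000, -72.671074]].
det J = 1256.0926.

1256.0926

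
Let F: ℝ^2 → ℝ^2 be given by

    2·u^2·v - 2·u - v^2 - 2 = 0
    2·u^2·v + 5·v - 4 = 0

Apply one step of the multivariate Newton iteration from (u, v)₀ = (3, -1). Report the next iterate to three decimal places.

At (3, -1): F = (-27.000, -27.000).
Jacobian J = [[4·u·v - 2, 2·u^2 - 2·v], [4·u·v, 2·u^2 + 5]].
At the point, J = [[-14.000, 20.000], [-12.000, 23.000]] (det J = -82.000).
Solving J·Δ = −F gives Δ = (-0.988, 0.659).
Then the next iterate is (u, v)₁ = (2.012, -0.341).

(2.012, -0.341)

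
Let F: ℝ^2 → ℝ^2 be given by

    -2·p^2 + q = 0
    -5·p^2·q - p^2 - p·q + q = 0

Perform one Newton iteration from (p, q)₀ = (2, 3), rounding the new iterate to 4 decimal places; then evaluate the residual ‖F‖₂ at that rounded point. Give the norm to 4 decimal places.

19.4568

At (2, 3): F = (-5.0000, -67.0000).
Jacobian J = [[-4·p, 1], [-10·p·q - 2·p - q, -5·p^2 - p + 1]].
At the point, J = [[-8.0000, 1.0000], [-67.0000, -21.0000]] (det J = 235.0000).
Solving J·Δ = −F gives Δ = (-0.7319, -0.8553).
Then the next iterate is (p, q)₁ = (1.2681, 2.1447).
Re-evaluating at (1.2681, 2.1447): F = (-1.071455, -19.427292), so ‖F‖₂ = 19.4568.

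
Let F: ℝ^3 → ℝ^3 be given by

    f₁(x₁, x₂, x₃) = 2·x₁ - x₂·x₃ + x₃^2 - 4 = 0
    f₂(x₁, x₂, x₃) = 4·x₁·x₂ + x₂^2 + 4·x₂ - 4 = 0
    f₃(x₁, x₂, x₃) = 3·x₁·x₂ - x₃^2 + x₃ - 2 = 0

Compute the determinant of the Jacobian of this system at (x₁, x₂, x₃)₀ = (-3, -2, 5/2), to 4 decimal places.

176.0000

J = [[2, -x₃, -x₂ + 2·x₃], [4·x₂, 4·x₁ + 2·x₂ + 4, 0], [3·x₂, 3·x₁, -2·x₃ + 1]].
At the point, J = [[2.0000, -2.5000, 7.0000], [-8.0000, -12.0000, 0.0000], [-6.0000, -9.0000, -4.0000]].
det J = 176.0000.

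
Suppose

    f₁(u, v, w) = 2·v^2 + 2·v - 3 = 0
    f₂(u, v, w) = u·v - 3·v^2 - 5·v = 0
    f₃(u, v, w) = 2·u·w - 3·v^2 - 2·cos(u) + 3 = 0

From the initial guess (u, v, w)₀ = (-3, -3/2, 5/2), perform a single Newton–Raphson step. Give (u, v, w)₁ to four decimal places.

At (-3, -3/2, 5/2): F = (-1.5000, 5.2500, -16.770015).
Jacobian J = [[0, 4·v + 2, 0], [v, u - 6·v - 5, 0], [2·w + 2·sin(u), -6·v, 2·u]].
At the point, J = [[0.0000, -4.0000, 0.0000], [-1.5000, 1.0000, 0.0000], [4.717760, 9.0000, -6.0000]] (det J = 36.0000).
Solving J·Δ = −F gives Δ = (3.2500, -0.3750, -0.8020).
Then the next iterate is (u, v, w)₁ = (0.2500, -1.8750, 1.6980).

(0.2500, -1.8750, 1.6980)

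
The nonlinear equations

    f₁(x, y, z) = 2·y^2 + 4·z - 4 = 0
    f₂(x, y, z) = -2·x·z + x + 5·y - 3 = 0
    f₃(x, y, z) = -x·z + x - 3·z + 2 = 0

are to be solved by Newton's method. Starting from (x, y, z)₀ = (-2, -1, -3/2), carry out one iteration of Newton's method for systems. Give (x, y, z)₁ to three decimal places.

At (-2, -1, -3/2): F = (-8.000, -16.000, 1.500).
Jacobian J = [[0, 4·y, 4], [-2·z + 1, 5, -2·x], [-z + 1, 0, -x - 3]].
At the point, J = [[0.000, -4.000, 4.000], [4.000, 5.000, 4.000], [2.500, 0.000, -1.000]] (det J = -106.000).
Solving J·Δ = −F gives Δ = (0.472, 0.679, 2.679).
Then the next iterate is (x, y, z)₁ = (-1.528, -0.321, 1.179).

(-1.528, -0.321, 1.179)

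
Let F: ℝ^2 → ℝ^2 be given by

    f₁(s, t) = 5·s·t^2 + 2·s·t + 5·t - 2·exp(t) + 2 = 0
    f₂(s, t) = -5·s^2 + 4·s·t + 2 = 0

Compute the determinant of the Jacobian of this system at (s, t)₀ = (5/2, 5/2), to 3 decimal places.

J = [[5·t^2 + 2·t, 10·s·t + 2·s - 2·exp(t) + 5], [-10·s + 4·t, 4·s]].
At the point, J = [[36.250, 48.13501], [-15.000, 10.000]].
det J = 1084.525.

1084.525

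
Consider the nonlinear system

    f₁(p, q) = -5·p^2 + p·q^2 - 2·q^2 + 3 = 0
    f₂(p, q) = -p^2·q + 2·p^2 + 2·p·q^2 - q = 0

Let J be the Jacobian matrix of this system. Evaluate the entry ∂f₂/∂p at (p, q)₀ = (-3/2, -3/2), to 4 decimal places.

-6.0000

∂f₂/∂p = -2·p·q + 4·p + 2·q^2.
At (-3/2, -3/2) this is -6.0000.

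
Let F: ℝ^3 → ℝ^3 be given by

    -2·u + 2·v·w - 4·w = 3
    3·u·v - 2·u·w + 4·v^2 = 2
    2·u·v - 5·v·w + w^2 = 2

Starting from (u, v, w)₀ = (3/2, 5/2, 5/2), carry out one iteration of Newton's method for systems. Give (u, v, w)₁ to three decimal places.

At (3/2, 5/2, 5/2): F = (-3.500, 26.750, -19.500).
Jacobian J = [[-2, 2·w, 2·v - 4], [3·v - 2·w, 3·u + 8·v, -2·u], [2·v, 2·u - 5·w, -5·v + 2·w]].
At the point, J = [[-2.000, 5.000, 1.000], [2.500, 24.500, -3.000], [5.000, -9.500, -7.500]] (det J = 297.000).
Solving J·Δ = −F gives Δ = (-7.617, -1.086, -6.302).
Then the next iterate is (u, v, w)₁ = (-6.117, 1.414, -3.802).

(-6.117, 1.414, -3.802)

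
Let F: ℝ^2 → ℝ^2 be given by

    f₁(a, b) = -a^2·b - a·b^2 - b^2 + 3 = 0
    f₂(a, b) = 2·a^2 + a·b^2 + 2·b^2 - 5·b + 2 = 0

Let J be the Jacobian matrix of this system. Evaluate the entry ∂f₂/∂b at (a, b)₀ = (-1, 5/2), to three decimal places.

0.000

∂f₂/∂b = 2·a·b + 4·b - 5.
At (-1, 5/2) this is 0.000.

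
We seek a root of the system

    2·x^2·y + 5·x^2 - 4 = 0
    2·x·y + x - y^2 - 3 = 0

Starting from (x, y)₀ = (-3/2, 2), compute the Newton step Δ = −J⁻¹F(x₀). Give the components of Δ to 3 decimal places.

At (-3/2, 2): F = (16.250, -14.500).
Jacobian J = [[4·x·y + 10·x, 2·x^2], [2·y + 1, 2·x - 2·y]].
At the point, J = [[-27.000, 4.500], [5.000, -7.000]] (det J = 166.500).
Solving J·Δ = −F gives Δ = (0.291, -1.863).

(0.291, -1.863)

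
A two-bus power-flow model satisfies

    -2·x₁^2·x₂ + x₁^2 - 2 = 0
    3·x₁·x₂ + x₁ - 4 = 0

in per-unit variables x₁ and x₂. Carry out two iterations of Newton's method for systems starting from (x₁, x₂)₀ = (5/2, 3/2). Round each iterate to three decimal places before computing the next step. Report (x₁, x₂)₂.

(3.746, -0.230)

At (5/2, 3/2): F = (-14.500, 9.750).
Jacobian J = [[-4·x₁·x₂ + 2·x₁, -2·x₁^2], [3·x₂ + 1, 3·x₁]].
At the point, J = [[-10.000, -12.500], [5.500, 7.500]] (det J = -6.250).
Solving J·Δ = −F gives Δ = (2.100, -2.840).
Then the next iterate is (x₁, x₂)₁ = (4.600, -1.340).
Round to (4.600, -1.340) and repeat: F = (75.86880, -17.892), J = [[33.856, -42.320], [-3.020, 13.800]].
Δ = (-0.854, 1.110), so (x₁, x₂)₂ = (3.746, -0.230).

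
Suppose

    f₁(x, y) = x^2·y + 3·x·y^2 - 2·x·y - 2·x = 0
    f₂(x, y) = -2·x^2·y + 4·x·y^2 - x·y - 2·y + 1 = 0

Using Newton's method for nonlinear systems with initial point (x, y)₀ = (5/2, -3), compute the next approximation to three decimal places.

(1.555, -2.003)

At (5/2, -3): F = (58.750, 142.000).
Jacobian J = [[2·x·y + 3·y^2 - 2·y - 2, x^2 + 6·x·y - 2·x], [-4·x·y + 4·y^2 - y, -2·x^2 + 8·x·y - x - 2]].
At the point, J = [[16.000, -43.750], [69.000, -77.000]] (det J = 1786.750).
Solving J·Δ = −F gives Δ = (-0.945, 0.997).
Then the next iterate is (x, y)₁ = (1.555, -2.003).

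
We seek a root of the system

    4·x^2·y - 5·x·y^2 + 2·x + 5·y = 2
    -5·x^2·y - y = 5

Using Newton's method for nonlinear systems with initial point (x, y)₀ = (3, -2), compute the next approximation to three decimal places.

At (3, -2): F = (-138.000, 87.000).
Jacobian J = [[8·x·y - 5·y^2 + 2, 4·x^2 - 10·x·y + 5], [-10·x·y, -5·x^2 - 1]].
At the point, J = [[-66.000, 101.000], [60.000, -46.000]] (det J = -3024.000).
Solving J·Δ = −F gives Δ = (-0.807, 0.839).
Then the next iterate is (x, y)₁ = (2.193, -1.161).

(2.193, -1.161)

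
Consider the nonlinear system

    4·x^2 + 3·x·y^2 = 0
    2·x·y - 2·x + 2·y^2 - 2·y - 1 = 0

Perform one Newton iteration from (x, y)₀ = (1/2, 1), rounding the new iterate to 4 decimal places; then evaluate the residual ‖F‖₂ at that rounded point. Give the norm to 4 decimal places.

At (1/2, 1): F = (2.5000, -1.0000).
Jacobian J = [[8·x + 3·y^2, 6·x·y], [2·y - 2, 2·x + 4·y - 2]].
At the point, J = [[7.0000, 3.0000], [0.0000, 3.0000]] (det J = 21.0000).
Solving J·Δ = −F gives Δ = (-0.5000, 0.3333).
Then the next iterate is (x, y)₁ = (0.0000, 1.3333).
Re-evaluating at (0.0000, 1.3333): F = (0.0000, -0.111222), so ‖F‖₂ = 0.1112.

0.1112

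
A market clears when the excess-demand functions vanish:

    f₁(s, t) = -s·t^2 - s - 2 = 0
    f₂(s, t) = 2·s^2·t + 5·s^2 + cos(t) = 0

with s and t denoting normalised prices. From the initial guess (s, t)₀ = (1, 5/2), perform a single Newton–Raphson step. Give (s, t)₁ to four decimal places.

(0.6323, 1.1831)

At (1, 5/2): F = (-9.2500, 9.198856).
Jacobian J = [[-t^2 - 1, -2·s·t], [4·s·t + 10·s, 2·s^2 - sin(t)]].
At the point, J = [[-7.2500, -5.0000], [20.0000, 1.401528]] (det J = 89.838923).
Solving J·Δ = −F gives Δ = (-0.3677, -1.3169).
Then the next iterate is (s, t)₁ = (0.6323, 1.1831).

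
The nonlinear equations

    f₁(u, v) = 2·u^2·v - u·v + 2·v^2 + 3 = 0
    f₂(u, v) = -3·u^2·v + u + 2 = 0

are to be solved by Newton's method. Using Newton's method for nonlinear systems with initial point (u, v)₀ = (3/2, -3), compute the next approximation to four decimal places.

(1.1242, -1.0403)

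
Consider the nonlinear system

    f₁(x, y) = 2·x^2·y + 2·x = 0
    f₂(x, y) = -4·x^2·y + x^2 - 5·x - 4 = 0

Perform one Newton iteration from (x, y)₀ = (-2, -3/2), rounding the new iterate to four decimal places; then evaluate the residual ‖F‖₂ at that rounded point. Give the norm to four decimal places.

9.5885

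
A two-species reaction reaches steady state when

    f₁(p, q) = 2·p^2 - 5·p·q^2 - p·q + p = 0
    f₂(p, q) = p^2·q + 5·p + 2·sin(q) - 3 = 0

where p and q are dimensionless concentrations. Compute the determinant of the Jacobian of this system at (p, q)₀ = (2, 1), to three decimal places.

J = [[4·p - 5·q^2 - q + 1, -10·p·q - p], [2·p·q + 5, p^2 + 2·cos(q)]].
At the point, J = [[3.000, -22.000], [9.000, 5.08060]].
det J = 213.242.

213.242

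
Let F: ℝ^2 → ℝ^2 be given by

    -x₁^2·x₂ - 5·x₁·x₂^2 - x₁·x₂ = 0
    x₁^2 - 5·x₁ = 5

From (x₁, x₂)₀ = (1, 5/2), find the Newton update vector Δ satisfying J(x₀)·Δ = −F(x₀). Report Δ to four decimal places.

At (1, 5/2): F = (-36.2500, -9.0000).
Jacobian J = [[-2·x₁·x₂ - 5·x₂^2 - x₂, -x₁^2 - 10·x₁·x₂ - x₁], [2·x₁ - 5, 0]].
At the point, J = [[-38.7500, -27.0000], [-3.0000, 0.0000]] (det J = -81.0000).
Solving J·Δ = −F gives Δ = (-3.0000, 2.9630).

(-3.0000, 2.9630)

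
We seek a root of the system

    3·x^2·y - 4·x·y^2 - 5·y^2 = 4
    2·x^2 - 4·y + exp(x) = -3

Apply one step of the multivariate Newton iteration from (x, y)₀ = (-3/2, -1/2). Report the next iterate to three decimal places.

(-0.074, -0.129)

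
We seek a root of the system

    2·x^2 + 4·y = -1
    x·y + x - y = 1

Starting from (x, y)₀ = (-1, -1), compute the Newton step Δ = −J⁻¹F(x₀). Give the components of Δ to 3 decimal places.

At (-1, -1): F = (-1.000, 0.000).
Jacobian J = [[4·x, 4], [y + 1, x - 1]].
At the point, J = [[-4.000, 4.000], [0.000, -2.000]] (det J = 8.000).
Solving J·Δ = −F gives Δ = (-0.250, 0.000).

(-0.250, 0.000)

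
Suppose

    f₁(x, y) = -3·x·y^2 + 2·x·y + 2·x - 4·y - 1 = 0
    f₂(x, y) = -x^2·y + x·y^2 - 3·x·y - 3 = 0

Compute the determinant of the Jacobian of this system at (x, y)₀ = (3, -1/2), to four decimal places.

J = [[-3·y^2 + 2·y + 2, -6·x·y + 2·x - 4], [-2·x·y + y^2 - 3·y, -x^2 + 2·x·y - 3·x]].
At the point, J = [[0.2500, 11.0000], [4.7500, -21.0000]].
det J = -57.5000.

-57.5000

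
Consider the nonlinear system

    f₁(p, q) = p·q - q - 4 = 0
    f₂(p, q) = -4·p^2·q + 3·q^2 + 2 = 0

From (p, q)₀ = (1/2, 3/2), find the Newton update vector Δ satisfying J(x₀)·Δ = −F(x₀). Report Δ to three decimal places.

(3.819, 1.958)

At (1/2, 3/2): F = (-4.750, 7.250).
Jacobian J = [[q, p - 1], [-8·p·q, -4·p^2 + 6·q]].
At the point, J = [[1.500, -0.500], [-6.000, 8.000]] (det J = 9.000).
Solving J·Δ = −F gives Δ = (3.819, 1.958).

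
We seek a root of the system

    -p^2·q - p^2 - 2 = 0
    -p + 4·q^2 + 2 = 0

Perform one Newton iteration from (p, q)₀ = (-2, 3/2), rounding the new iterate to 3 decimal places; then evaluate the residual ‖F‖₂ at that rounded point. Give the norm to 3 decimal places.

5.869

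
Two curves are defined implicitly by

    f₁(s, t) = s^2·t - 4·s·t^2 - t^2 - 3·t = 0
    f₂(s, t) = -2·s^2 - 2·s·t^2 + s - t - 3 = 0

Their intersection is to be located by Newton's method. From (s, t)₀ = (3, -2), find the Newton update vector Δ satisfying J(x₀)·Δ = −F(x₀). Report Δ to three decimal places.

(-1.852, 0.210)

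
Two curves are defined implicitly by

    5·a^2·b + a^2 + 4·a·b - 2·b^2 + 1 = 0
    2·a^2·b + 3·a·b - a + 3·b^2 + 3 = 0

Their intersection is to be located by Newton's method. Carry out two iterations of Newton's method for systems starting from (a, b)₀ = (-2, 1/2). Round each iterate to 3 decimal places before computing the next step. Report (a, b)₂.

At (-2, 1/2): F = (10.500, 6.750).
Jacobian J = [[10·a·b + 2·a + 4·b, 5·a^2 + 4·a - 4·b], [4·a·b + 3·b - 1, 2·a^2 + 3·a + 6·b]].
At the point, J = [[-12.000, 10.000], [-3.500, 5.000]] (det J = -25.000).
Solving J·Δ = −F gives Δ = (-0.600, -1.770).
Then the next iterate is (a, b)₁ = (-2.600, -1.270).
Round to (-2.600, -1.270) and repeat: F = (-25.18380, 3.17430), J = [[22.740, 28.480], [8.398, -1.900]].
Δ = (-0.151, 1.005), so (a, b)₂ = (-2.751, -0.265).

(-2.751, -0.265)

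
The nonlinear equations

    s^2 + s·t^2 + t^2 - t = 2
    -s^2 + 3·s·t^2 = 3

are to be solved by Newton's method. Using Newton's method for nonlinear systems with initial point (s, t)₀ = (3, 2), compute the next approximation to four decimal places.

(1.5333, 1.5778)

At (3, 2): F = (21.0000, 24.0000).
Jacobian J = [[2·s + t^2, 2·s·t + 2·t - 1], [-2·s + 3·t^2, 6·s·t]].
At the point, J = [[10.0000, 15.0000], [6.0000, 36.0000]] (det J = 270.0000).
Solving J·Δ = −F gives Δ = (-1.4667, -0.4222).
Then the next iterate is (s, t)₁ = (1.5333, 1.5778).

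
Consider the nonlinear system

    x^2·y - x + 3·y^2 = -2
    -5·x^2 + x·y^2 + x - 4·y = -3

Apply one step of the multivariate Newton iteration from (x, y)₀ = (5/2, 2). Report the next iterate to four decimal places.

(1.1219, 1.3646)

At (5/2, 2): F = (24.0000, -23.7500).
Jacobian J = [[2·x·y - 1, x^2 + 6·y], [-10·x + y^2 + 1, 2·x·y - 4]].
At the point, J = [[9.0000, 18.2500], [-20.0000, 6.0000]] (det J = 419.0000).
Solving J·Δ = −F gives Δ = (-1.3781, -0.6354).
Then the next iterate is (x, y)₁ = (1.1219, 1.3646).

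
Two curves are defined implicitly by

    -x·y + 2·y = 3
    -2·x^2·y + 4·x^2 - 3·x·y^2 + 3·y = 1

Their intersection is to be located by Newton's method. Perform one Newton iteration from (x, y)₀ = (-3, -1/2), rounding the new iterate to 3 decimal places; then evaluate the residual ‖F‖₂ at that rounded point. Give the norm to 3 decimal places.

18.860

At (-3, -1/2): F = (-5.500, 44.750).
Jacobian J = [[-y, -x + 2], [-4·x·y + 8·x - 3·y^2, -2·x^2 - 6·x·y + 3]].
At the point, J = [[0.500, 5.000], [-30.750, -24.000]] (det J = 141.750).
Solving J·Δ = −F gives Δ = (0.647, 1.035).
Then the next iterate is (x, y)₁ = (-2.353, 0.535).
Re-evaluating at (-2.353, 0.535): F = (-0.67115, 18.84773), so ‖F‖₂ = 18.860.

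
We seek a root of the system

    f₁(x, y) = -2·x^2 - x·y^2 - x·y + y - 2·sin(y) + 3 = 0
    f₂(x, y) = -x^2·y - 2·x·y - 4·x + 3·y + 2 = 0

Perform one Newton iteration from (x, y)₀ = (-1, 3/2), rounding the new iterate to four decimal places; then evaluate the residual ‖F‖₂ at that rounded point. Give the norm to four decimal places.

At (-1, 3/2): F = (4.255010, 12.0000).
Jacobian J = [[-4·x - y^2 - y, -2·x·y - x - 2·cos(y) + 1], [-2·x·y - 2·y - 4, -x^2 - 2·x + 3]].
At the point, J = [[0.2500, 4.858526], [-4.0000, 4.0000]] (det J = 20.434102).
Solving J·Δ = −F gives Δ = (2.0203, -0.9797).
Then the next iterate is (x, y)₁ = (1.0203, 0.5203).
Re-evaluating at (1.0203, 0.5203): F = (-0.363075, -2.123663), so ‖F‖₂ = 2.1545.

2.1545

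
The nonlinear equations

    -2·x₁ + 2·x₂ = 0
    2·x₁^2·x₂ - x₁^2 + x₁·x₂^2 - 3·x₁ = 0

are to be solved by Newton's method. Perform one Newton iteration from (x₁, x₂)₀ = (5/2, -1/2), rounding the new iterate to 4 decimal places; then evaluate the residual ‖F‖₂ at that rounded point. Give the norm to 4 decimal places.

At (5/2, -1/2): F = (-6.0000, -19.3750).
Jacobian J = [[-2, 2], [4·x₁·x₂ - 2·x₁ + x₂^2 - 3, 2·x₁^2 + 2·x₁·x₂]].
At the point, J = [[-2.0000, 2.0000], [-12.7500, 10.0000]] (det J = 5.5000).
Solving J·Δ = −F gives Δ = (3.8636, 6.8636).
Then the next iterate is (x₁, x₂)₁ = (6.3636, 6.3636).
Re-evaluating at (6.3636, 6.3636): F = (0.0000, 713.503472), so ‖F‖₂ = 713.5035.

713.5035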